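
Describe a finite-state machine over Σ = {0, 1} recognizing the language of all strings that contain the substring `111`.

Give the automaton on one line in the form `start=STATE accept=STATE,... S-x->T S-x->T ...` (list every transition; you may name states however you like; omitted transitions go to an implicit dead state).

start=A accept=D A-0->A A-1->B B-0->A B-1->C C-0->A C-1->D D-0->D D-1->D

Track how much of `111` has been matched so far: state A is no progress, D is the absorbing accept state reached once `111` has occurred. Intermediate states record partial matches; on a mismatch, fall back to the longest reusable overlap.
With 4 states:
       0  1 
>  A   A  B 
   B   A  C 
   C   A  D 
 * D   D  D 
(> = start, * = accepting)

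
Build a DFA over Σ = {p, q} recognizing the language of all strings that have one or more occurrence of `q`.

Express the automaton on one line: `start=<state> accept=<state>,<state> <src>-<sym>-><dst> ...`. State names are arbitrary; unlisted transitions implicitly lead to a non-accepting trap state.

start=s0 accept=s1,s2 s0-p->s0 s0-q->s1 s1-p->s1 s1-q->s2 s2-p->s2 s2-q->s2

Count `q`s, saturating at 2: state s0 means no `q` yet, s1 means one `q` seen, s2 means more than one. Each `q` increments (capped at s2); other symbols loop. Accept from {s1, s2}.
3 states suffice.
        p   q  
>  s0   s0  s1 
 * s1   s1  s2 
 * s2   s2  s2 
(> = start, * = accepting)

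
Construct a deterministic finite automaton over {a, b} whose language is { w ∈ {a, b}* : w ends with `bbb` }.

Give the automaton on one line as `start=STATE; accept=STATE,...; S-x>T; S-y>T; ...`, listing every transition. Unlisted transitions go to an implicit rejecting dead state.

Let each state record the length of the longest suffix of the input read so far that is also a prefix of `bbb`. S1 means the last symbol is `b`; S2 means the last 2 symbols are `bb`; S3 means the last 3 symbols are `bbb`. Accept only at S3, where the string currently ends in `bbb`.
With 4 states:
        a   b  
>  S0   S0  S1 
   S1   S0  S2 
   S2   S0  S3 
 * S3   S0  S3 
(> = start, * = accepting)

start=S0; accept=S3; S0-a>S0; S0-b>S1; S1-a>S0; S1-b>S2; S2-a>S0; S2-b>S3; S3-a>S0; S3-b>S3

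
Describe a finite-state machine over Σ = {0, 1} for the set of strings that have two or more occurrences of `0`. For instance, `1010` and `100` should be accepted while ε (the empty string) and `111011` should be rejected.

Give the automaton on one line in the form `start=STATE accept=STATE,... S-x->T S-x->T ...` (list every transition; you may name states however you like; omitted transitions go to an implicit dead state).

Count `0`s, saturating at 3: states q0 through q2 mean 0 through 2 `0`s seen; q3 means more than 2. Each `0` increments (capped at q3); other symbols loop. Accept from {q2, q3}.
With 4 states:
        0   1  
>  q0   q1  q0 
   q1   q2  q1 
 * q2   q3  q2 
 * q3   q3  q3 
(> = start, * = accepting)

start=q0 accept=q2,q3 q0-0->q1 q0-1->q0 q1-0->q2 q1-1->q1 q2-0->q3 q2-1->q2 q3-0->q3 q3-1->q3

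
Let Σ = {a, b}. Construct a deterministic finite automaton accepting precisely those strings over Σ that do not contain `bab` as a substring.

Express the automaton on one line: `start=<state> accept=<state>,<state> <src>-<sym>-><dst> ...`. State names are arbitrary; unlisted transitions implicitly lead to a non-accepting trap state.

start=s0 accept=s0,s1,s2 s0-a->s0 s0-b->s1 s1-a->s2 s1-b->s1 s2-a->s0 s2-b->s3 s3-a->s3 s3-b->s3

Track partial matches of the forbidden pattern `bab`. State s3 is a dead state reached once `bab` has occurred; every other state accepts. s0 means no part of `bab` is currently matched.
4 states suffice.
        a   b  
>* s0   s0  s1 
 * s1   s2  s1 
 * s2   s0  s3 
   s3   s3  s3 
(> = start, * = accepting)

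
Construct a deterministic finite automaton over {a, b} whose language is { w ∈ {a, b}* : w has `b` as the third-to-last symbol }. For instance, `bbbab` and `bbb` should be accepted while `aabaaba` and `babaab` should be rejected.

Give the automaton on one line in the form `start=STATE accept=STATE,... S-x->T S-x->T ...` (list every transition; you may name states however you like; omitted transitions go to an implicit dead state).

Because acceptance depends on a position counted from the end, the machine has to buffer the most recent 3 symbols. Make each state the string of the last up-to-3 symbols read; on input `x` shift the window left and append `x`. Accept when the buffered window has length 3 and begins with `b`.
A 15-state machine:
          a    b  
>  q0     q1   q2 
   q1     q3   q4 
   q2     q5   q6 
   q3     q7   q8 
   q4     q9  q10 
   q5    q11  q12 
   q6    q13  q14 
   q7     q7   q8 
   q8     q9  q10 
   q9    q11  q12 
   q10   q13  q14 
 * q11    q7   q8 
 * q12    q9  q10 
 * q13   q11  q12 
 * q14   q13  q14 
(> = start, * = accepting)

start=q0 accept=q11,q12,q13,q14 q0-a->q1 q0-b->q2 q1-a->q3 q1-b->q4 q2-a->q5 q2-b->q6 q3-a->q7 q3-b->q8 q4-a->q9 q4-b->q10 q5-a->q11 q5-b->q12 q6-a->q13 q6-b->q14 q7-a->q7 q7-b->q8 q8-a->q9 q8-b->q10 q9-a->q11 q9-b->q12 q10-a->q13 q10-b->q14 q11-a->q7 q11-b->q8 q12-a->q9 q12-b->q10 q13-a->q11 q13-b->q12 q14-a->q13 q14-b->q14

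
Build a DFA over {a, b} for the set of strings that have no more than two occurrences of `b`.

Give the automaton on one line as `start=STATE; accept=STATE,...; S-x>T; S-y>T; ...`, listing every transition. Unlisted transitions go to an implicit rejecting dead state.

Count `b`s, saturating at 3: states s0 through s2 mean 0 through 2 `b`s seen; s3 means more than 2. Each `b` increments (capped at s3); other symbols loop. Accept from {s0, s1, s2}.
With 4 states:
        a   b  
>* s0   s0  s1 
 * s1   s1  s2 
 * s2   s2  s3 
   s3   s3  s3 
(> = start, * = accepting)

start=s0; accept=s0,s1,s2; s0-a>s0; s0-b>s1; s1-a>s1; s1-b>s2; s2-a>s2; s2-b>s3; s3-a>s3; s3-b>s3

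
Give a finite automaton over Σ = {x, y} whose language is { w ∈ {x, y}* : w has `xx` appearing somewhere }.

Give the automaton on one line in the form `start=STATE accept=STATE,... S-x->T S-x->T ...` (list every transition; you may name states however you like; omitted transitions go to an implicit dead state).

start=A accept=C A-x->B A-y->A B-x->C B-y->A C-x->C C-y->C

States A..B record the length of the longest prefix of `xx` that matches the current input suffix. Reaching C means `xx` has been seen, and we stay there forever. Accept from C.
       x  y 
>  A   B  A 
   B   C  A 
 * C   C  C 
(> = start, * = accepting)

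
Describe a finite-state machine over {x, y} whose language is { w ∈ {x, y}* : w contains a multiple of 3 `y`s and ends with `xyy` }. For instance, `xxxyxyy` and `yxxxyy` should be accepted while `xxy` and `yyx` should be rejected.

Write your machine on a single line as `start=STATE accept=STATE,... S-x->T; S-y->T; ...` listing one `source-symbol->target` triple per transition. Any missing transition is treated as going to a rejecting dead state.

start=S0; accept=S5; S0-x->S0; S0-y->S1; S1-x->S2; S1-y->S3; S2-x->S2; S2-y->S4; S3-x->S3; S3-y->S0; S4-x->S3; S4-y->S5; S5-x->S0; S5-y->S1

Handle the two conditions separately and then intersect. The first has 3 states tracking the count of `y`s modulo 3; the second has 4 states tracking how much of the suffix `xyy` has currently been matched. A product state is a pair (one from each), accepting exactly when both do. Minimizing collapses redundant product states.
        x   y  
>  S0   S0  S1 
   S1   S2  S3 
   S2   S2  S4 
   S3   S3  S0 
   S4   S3  S5 
 * S5   S0  S1 
(> = start, * = accepting)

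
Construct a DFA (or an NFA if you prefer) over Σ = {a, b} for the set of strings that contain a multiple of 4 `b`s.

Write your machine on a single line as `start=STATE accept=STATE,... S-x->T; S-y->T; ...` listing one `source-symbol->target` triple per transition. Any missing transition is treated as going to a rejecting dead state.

The only thing that matters is how many `b`s have appeared, reduced mod 4. Use one state per residue: s0 for 0, …, s3 for 3. Reading `b` moves to the next residue; anything else stays put. s0 is accepting.
A 4-state machine:
        a   b  
>* s0   s0  s1 
   s1   s1  s2 
   s2   s2  s3 
   s3   s3  s0 
(> = start, * = accepting)

start=s0; accept=s0; s0-a->s0; s0-b->s1; s1-a->s1; s1-b->s2; s2-a->s2; s2-b->s3; s3-a->s3; s3-b->s0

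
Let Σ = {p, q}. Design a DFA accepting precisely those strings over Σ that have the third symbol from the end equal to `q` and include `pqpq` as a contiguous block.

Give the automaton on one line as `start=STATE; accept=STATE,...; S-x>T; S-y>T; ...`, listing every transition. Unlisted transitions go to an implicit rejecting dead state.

start=s0; accept=s15,s18,s19,s20; s0-p>s1; s0-q>s2; s1-p>s3; s1-q>s4; s2-p>s5; s2-q>s6; s3-p>s7; s3-q>s8; s4-p>s9; s4-q>s10; s5-p>s11; s5-q>s12; s6-p>s13; s6-q>s14; s7-p>s7; s7-q>s8; s8-p>s9; s8-q>s10; s9-p>s11; s9-q>s15; s10-p>s13; s10-q>s14; s11-p>s7; s11-q>s8; s12-p>s9; s12-q>s10; s13-p>s11; s13-q>s12; s14-p>s13; s14-q>s14; s15-p>s16; s15-q>s17; s16-p>s18; s16-q>s15; s17-p>s19; s17-q>s20; s18-p>s21; s18-q>s22; s19-p>s18; s19-q>s15; s20-p>s19; s20-q>s20; s21-p>s21; s21-q>s22; s22-p>s16; s22-q>s17

Build one automaton per condition and run them in lockstep. The first has 15 states tracking the last 3 symbols read; the second has 5 states tracking whether and how much of `pqpq` has been seen. A product state is a pair (one from each), accepting exactly when both do.
With 23 states:
          p    q  
>  s0     s1   s2 
   s1     s3   s4 
   s2     s5   s6 
   s3     s7   s8 
   s4     s9  s10 
   s5    s11  s12 
   s6    s13  s14 
   s7     s7   s8 
   s8     s9  s10 
   s9    s11  s15 
   s10   s13  s14 
   s11    s7   s8 
   s12    s9  s10 
   s13   s11  s12 
   s14   s13  s14 
 * s15   s16  s17 
   s16   s18  s15 
   s17   s19  s20 
 * s18   s21  s22 
 * s19   s18  s15 
 * s20   s19  s20 
   s21   s21  s22 
   s22   s16  s17 
(> = start, * = accepting)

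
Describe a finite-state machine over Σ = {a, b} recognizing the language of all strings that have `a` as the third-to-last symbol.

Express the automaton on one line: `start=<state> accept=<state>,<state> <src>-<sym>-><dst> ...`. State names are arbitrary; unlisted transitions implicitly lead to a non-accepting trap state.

start=S0 accept=S7,S8,S9,S10 S0-a->S1 S0-b->S2 S1-a->S3 S1-b->S4 S2-a->S5 S2-b->S6 S3-a->S7 S3-b->S8 S4-a->S9 S4-b->S10 S5-a->S11 S5-b->S12 S6-a->S13 S6-b->S14 S7-a->S7 S7-b->S8 S8-a->S9 S8-b->S10 S9-a->S11 S9-b->S12 S10-a->S13 S10-b->S14 S11-a->S7 S11-b->S8 S12-a->S9 S12-b->S10 S13-a->S11 S13-b->S12 S14-a->S13 S14-b->S14

A DFA must remember the last 3 symbols (since which symbol is third-to-last isn't known until the input ends). Use one state per possible window of the last ≤3 symbols; accept from those whose window starts with `a`.
15 states suffice.
          a    b  
>  S0     S1   S2 
   S1     S3   S4 
   S2     S5   S6 
   S3     S7   S8 
   S4     S9  S10 
   S5    S11  S12 
   S6    S13  S14 
 * S7     S7   S8 
 * S8     S9  S10 
 * S9    S11  S12 
 * S10   S13  S14 
   S11    S7   S8 
   S12    S9  S10 
   S13   S11  S12 
   S14   S13  S14 
(> = start, * = accepting)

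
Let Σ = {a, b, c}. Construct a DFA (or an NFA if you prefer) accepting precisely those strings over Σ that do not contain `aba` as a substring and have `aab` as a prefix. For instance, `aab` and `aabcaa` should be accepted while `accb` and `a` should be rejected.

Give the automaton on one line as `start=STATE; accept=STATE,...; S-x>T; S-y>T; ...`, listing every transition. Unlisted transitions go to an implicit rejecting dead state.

Run two small machines in parallel and take their product. The first has 4 states tracking partial matches of the forbidden pattern `aba`; the second has 5 states tracking whether the input so far still matches the prefix `aab`. A product state is a pair (one from each), accepting exactly when both do.
11 states suffice.
          a    b    c  
>  S0     S1   S2   S2 
   S1     S3   S4   S2 
   S2     S5   S2   S2 
   S3     S5   S6   S2 
   S4     S7   S2   S2 
   S5     S5   S4   S2 
 * S6     S8   S9   S9 
   S7     S7   S7   S7 
   S8     S8   S8   S8 
 * S9    S10   S9   S9 
 * S10   S10   S6   S9 
(> = start, * = accepting)

start=S0; accept=S6,S9,S10; S0-a>S1; S0-b>S2; S0-c>S2; S1-a>S3; S1-b>S4; S1-c>S2; S2-a>S5; S2-b>S2; S2-c>S2; S3-a>S5; S3-b>S6; S3-c>S2; S4-a>S7; S4-b>S2; S4-c>S2; S5-a>S5; S5-b>S4; S5-c>S2; S6-a>S8; S6-b>S9; S6-c>S9; S7-a>S7; S7-b>S7; S7-c>S7; S8-a>S8; S8-b>S8; S8-c>S8; S9-a>S10; S9-b>S9; S9-c>S9; S10-a>S10; S10-b>S6; S10-c>S9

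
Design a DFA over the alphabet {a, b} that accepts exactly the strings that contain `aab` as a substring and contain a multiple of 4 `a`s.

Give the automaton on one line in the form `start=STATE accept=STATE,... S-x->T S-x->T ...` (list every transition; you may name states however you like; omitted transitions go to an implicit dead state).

Handle the two conditions separately and then intersect. The first has 4 states tracking whether and how much of `aab` has been seen; the second has 4 states tracking the count of `a`s modulo 4. A product state is a pair (one from each), accepting exactly when both do.
16 states suffice.
          a    b  
>  q0     q1   q0 
   q1     q2   q3 
   q2     q4   q5 
   q3     q6   q3 
   q4     q7   q8 
   q5     q8   q5 
   q6     q4   q9 
   q7    q10  q11 
   q8    q11   q8 
   q9    q12   q9 
   q10    q2  q13 
 * q11   q13  q11 
   q12    q7  q14 
   q13    q5  q13 
   q14   q15  q14 
   q15   q10   q0 
(> = start, * = accepting)

start=q0 accept=q11 q0-a->q1 q0-b->q0 q1-a->q2 q1-b->q3 q2-a->q4 q2-b->q5 q3-a->q6 q3-b->q3 q4-a->q7 q4-b->q8 q5-a->q8 q5-b->q5 q6-a->q4 q6-b->q9 q7-a->q10 q7-b->q11 q8-a->q11 q8-b->q8 q9-a->q12 q9-b->q9 q10-a->q2 q10-b->q13 q11-a->q13 q11-b->q11 q12-a->q7 q12-b->q14 q13-a->q5 q13-b->q13 q14-a->q15 q14-b->q14 q15-a->q10 q15-b->q0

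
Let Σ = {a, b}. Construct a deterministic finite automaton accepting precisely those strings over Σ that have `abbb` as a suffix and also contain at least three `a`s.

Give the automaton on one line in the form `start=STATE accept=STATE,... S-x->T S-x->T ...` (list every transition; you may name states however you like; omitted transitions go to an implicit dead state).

start=q0 accept=q6 q0-a->q1 q0-b->q0 q1-a->q2 q1-b->q1 q2-a->q3 q2-b->q2 q3-a->q3 q3-b->q4 q4-a->q3 q4-b->q5 q5-a->q3 q5-b->q6 q6-a->q3 q6-b->q2

Handle the two conditions separately and then intersect. The first has 5 states tracking how much of the suffix `abbb` has currently been matched; the second has 5 states tracking the count of `a`s, saturating at 4. A product state is a pair (one from each), accepting exactly when both do. Minimizing collapses redundant product states.
A 7-state machine:
        a   b  
>  q0   q1  q0 
   q1   q2  q1 
   q2   q3  q2 
   q3   q3  q4 
   q4   q3  q5 
   q5   q3  q6 
 * q6   q3  q2 
(> = start, * = accepting)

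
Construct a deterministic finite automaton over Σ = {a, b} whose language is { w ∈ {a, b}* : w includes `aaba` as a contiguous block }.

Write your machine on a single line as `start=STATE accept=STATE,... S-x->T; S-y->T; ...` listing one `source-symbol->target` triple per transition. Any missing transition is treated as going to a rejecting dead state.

States q0..q3 record the length of the longest prefix of `aaba` that matches the current input suffix. Reaching q4 means `aaba` has been seen, and we stay there forever. Accept from q4.
A 5-state machine:
        a   b  
>  q0   q1  q0 
   q1   q2  q0 
   q2   q2  q3 
   q3   q4  q0 
 * q4   q4  q4 
(> = start, * = accepting)

start=q0; accept=q4; q0-a->q1; q0-b->q0; q1-a->q2; q1-b->q0; q2-a->q2; q2-b->q3; q3-a->q4; q3-b->q0; q4-a->q4; q4-b->q4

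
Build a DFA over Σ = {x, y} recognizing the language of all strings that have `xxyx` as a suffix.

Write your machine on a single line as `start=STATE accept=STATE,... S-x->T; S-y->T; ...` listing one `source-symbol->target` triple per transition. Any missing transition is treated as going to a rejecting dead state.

Let each state record the length of the longest suffix of the input read so far that is also a prefix of `xxyx`. B means the last symbol is `x`; C means the last 2 symbols are `xx`; D means the last 3 symbols are `xxy`; E means the last 4 symbols are `xxyx`. Accept only at E, where the string currently ends in `xxyx`.
A 5-state machine:
       x  y 
>  A   B  A 
   B   C  A 
   C   C  D 
   D   E  A 
 * E   C  A 
(> = start, * = accepting)

start=A; accept=E; A-x->B; A-y->A; B-x->C; B-y->A; C-x->C; C-y->D; D-x->E; D-y->A; E-x->C; E-y->A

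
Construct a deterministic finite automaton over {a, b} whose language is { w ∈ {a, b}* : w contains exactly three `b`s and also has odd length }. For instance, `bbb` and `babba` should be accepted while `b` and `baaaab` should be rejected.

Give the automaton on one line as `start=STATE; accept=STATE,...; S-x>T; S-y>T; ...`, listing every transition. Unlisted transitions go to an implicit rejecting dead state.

start=s0; accept=s6; s0-a>s1; s0-b>s2; s1-a>s0; s1-b>s3; s2-a>s3; s2-b>s4; s3-a>s2; s3-b>s5; s4-a>s5; s4-b>s6; s5-a>s4; s5-b>s7; s6-a>s7; s6-b>s8; s7-a>s6; s7-b>s8; s8-a>s8; s8-b>s8

Build one automaton per condition and run them in lockstep. The first has 5 states tracking the count of `b`s, saturating at 4; the second has 2 states tracking the input length modulo 2. A product state is a pair (one from each), accepting exactly when both do. Minimizing collapses redundant product states.
A 9-state machine:
        a   b  
>  s0   s1  s2 
   s1   s0  s3 
   s2   s3  s4 
   s3   s2  s5 
   s4   s5  s6 
   s5   s4  s7 
 * s6   s7  s8 
   s7   s6  s8 
   s8   s8  s8 
(> = start, * = accepting)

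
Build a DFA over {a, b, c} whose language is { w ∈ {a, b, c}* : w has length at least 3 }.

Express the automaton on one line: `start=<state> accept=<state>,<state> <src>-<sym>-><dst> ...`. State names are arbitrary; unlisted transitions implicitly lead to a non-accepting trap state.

Count input length up to 4: every symbol moves from s0 toward s4, which means 'more than 3' and absorbs. Accept from {s3, s4}.
A 5-state machine:
        a   b   c  
>  s0   s1  s1  s1 
   s1   s2  s2  s2 
   s2   s3  s3  s3 
 * s3   s4  s4  s4 
 * s4   s4  s4  s4 
(> = start, * = accepting)

start=s0 accept=s3,s4 s0-a->s1 s0-b->s1 s0-c->s1 s1-a->s2 s1-b->s2 s1-c->s2 s2-a->s3 s2-b->s3 s2-c->s3 s3-a->s4 s3-b->s4 s3-c->s4 s4-a->s4 s4-b->s4 s4-c->s4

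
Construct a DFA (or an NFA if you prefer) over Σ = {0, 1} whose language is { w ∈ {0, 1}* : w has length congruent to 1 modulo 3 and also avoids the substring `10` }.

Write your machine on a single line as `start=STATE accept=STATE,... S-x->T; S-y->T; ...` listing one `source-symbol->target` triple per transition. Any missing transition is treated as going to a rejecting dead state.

Build one automaton per condition and run them in lockstep. One (3 states) tracks the input length modulo 3; the other (3 states) tracks partial matches of the forbidden pattern `10`. Each combined state is a pair, one component from each; accept when both components accept.
With 9 states:
        0   1  
>  s0   s1  s2 
 * s1   s3  s4 
 * s2   s5  s4 
   s3   s0  s6 
   s4   s7  s6 
   s5   s7  s7 
   s6   s8  s2 
   s7   s8  s8 
   s8   s5  s5 
(> = start, * = accepting)

start=s0; accept=s1,s2; s0-0->s1; s0-1->s2; s1-0->s3; s1-1->s4; s2-0->s5; s2-1->s4; s3-0->s0; s3-1->s6; s4-0->s7; s4-1->s6; s5-0->s7; s5-1->s7; s6-0->s8; s6-1->s2; s7-0->s8; s7-1->s8; s8-0->s5; s8-1->s5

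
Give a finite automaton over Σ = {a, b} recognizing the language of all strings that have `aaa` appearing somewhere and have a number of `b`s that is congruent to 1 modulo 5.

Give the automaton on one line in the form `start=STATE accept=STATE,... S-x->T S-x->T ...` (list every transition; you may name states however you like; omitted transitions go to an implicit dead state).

start=s0 accept=s10 s0-a->s1 s0-b->s2 s1-a->s3 s1-b->s2 s2-a->s4 s2-b->s5 s3-a->s6 s3-b->s2 s4-a->s7 s4-b->s5 s5-a->s8 s5-b->s9 s6-a->s6 s6-b->s10 s7-a->s10 s7-b->s5 s8-a->s11 s8-b->s9 s9-a->s12 s9-b->s13 s10-a->s10 s10-b->s14 s11-a->s14 s11-b->s9 s12-a->s15 s12-b->s13 s13-a->s16 s13-b->s0 s14-a->s14 s14-b->s17 s15-a->s17 s15-b->s13 s16-a->s18 s16-b->s0 s17-a->s17 s17-b->s19 s18-a->s19 s18-b->s0 s19-a->s19 s19-b->s6

Run two small machines in parallel and take their product. One (4 states) tracks whether and how much of `aaa` has been seen; the other (5 states) tracks the count of `b`s modulo 5. Each combined state is a pair, one component from each; accept when both components accept.
20 states suffice.
          a    b  
>  s0     s1   s2 
   s1     s3   s2 
   s2     s4   s5 
   s3     s6   s2 
   s4     s7   s5 
   s5     s8   s9 
   s6     s6  s10 
   s7    s10   s5 
   s8    s11   s9 
   s9    s12  s13 
 * s10   s10  s14 
   s11   s14   s9 
   s12   s15  s13 
   s13   s16   s0 
   s14   s14  s17 
   s15   s17  s13 
   s16   s18   s0 
   s17   s17  s19 
   s18   s19   s0 
   s19   s19   s6 
(> = start, * = accepting)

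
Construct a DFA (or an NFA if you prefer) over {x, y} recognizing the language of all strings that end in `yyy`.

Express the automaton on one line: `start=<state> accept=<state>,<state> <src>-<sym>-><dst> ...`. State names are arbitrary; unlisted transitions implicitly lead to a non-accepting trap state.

Remember how much of `yyy` the current input suffix matches. State q0 means no match yet; q1 means the last symbol is `y`; q2 means the last 2 symbols are `yy`; q3 means the last 3 symbols are `yyy`. Only q3 accepts. On a mismatch, fall back to the longest proper suffix that is still a prefix of `yyy`.
        x   y  
>  q0   q0  q1 
   q1   q0  q2 
   q2   q0  q3 
 * q3   q0  q3 
(> = start, * = accepting)

start=q0 accept=q3 q0-x->q0 q0-y->q1 q1-x->q0 q1-y->q2 q2-x->q0 q2-y->q3 q3-x->q0 q3-y->q3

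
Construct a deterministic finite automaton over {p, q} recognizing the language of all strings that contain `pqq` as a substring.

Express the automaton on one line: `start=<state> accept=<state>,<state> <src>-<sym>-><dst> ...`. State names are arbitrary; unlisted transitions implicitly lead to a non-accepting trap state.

Track how much of `pqq` has been matched so far: state A is no progress, D is the absorbing accept state reached once `pqq` has occurred. Intermediate states record partial matches; on a mismatch, fall back to the longest reusable overlap.
4 states suffice.
       p  q 
>  A   B  A 
   B   B  C 
   C   B  D 
 * D   D  D 
(> = start, * = accepting)

start=A accept=D A-p->B A-q->A B-p->B B-q->C C-p->B C-q->D D-p->D D-q->D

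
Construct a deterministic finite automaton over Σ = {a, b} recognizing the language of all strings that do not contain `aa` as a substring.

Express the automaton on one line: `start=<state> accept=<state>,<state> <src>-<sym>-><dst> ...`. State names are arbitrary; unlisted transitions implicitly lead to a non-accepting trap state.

Track partial matches of the forbidden pattern `aa`. State q2 is a dead state reached once `aa` has occurred; every other state accepts. q0 means no part of `aa` is currently matched.
With 3 states:
        a   b  
>* q0   q1  q0 
 * q1   q2  q0 
   q2   q2  q2 
(> = start, * = accepting)

start=q0 accept=q0,q1 q0-a->q1 q0-b->q0 q1-a->q2 q1-b->q0 q2-a->q2 q2-b->q2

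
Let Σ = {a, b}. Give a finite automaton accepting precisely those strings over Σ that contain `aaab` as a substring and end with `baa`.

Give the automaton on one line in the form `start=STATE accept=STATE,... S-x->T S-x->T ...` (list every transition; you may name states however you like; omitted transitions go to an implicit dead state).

start=q0 accept=q6 q0-a->q1 q0-b->q0 q1-a->q2 q1-b->q0 q2-a->q3 q2-b->q0 q3-a->q3 q3-b->q4 q4-a->q5 q4-b->q4 q5-a->q6 q5-b->q4 q6-a->q3 q6-b->q4

Build one automaton per condition and run them in lockstep. One (5 states) tracks whether and how much of `aaab` has been seen; the other (4 states) tracks how much of the suffix `baa` has currently been matched. Each combined state is a pair, one component from each; accept when both components accept. Minimizing collapses redundant product states.
With 7 states:
        a   b  
>  q0   q1  q0 
   q1   q2  q0 
   q2   q3  q0 
   q3   q3  q4 
   q4   q5  q4 
   q5   q6  q4 
 * q6   q3  q4 
(> = start, * = accepting)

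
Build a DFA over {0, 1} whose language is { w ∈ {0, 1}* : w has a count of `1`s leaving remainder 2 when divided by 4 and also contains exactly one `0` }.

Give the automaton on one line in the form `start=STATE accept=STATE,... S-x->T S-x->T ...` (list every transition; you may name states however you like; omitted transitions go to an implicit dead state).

start=S0 accept=S6 S0-0->S1 S0-1->S2 S1-0->S3 S1-1->S4 S2-0->S4 S2-1->S5 S3-0->S3 S3-1->S3 S4-0->S3 S4-1->S6 S5-0->S6 S5-1->S7 S6-0->S3 S6-1->S8 S7-0->S8 S7-1->S0 S8-0->S3 S8-1->S1

Run two small machines in parallel and take their product. The first has 4 states tracking the count of `1`s modulo 4; the second has 3 states tracking the count of `0`s, saturating at 2. A product state is a pair (one from each), accepting exactly when both do. Equivalent product states are then merged.
9 states suffice.
        0   1  
>  S0   S1  S2 
   S1   S3  S4 
   S2   S4  S5 
   S3   S3  S3 
   S4   S3  S6 
   S5   S6  S7 
 * S6   S3  S8 
   S7   S8  S0 
   S8   S3  S1 
(> = start, * = accepting)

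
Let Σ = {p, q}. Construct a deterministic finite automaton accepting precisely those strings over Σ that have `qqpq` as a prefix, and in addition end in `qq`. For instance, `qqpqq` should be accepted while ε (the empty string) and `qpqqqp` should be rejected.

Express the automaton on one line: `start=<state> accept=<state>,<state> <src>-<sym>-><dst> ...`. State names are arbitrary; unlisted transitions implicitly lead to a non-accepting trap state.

Handle the two conditions separately and then intersect. One (6 states) tracks whether the input so far still matches the prefix `qqpq`; the other (3 states) tracks how much of the suffix `qq` has currently been matched. Each combined state is a pair, one component from each; accept when both components accept. Minimizing collapses redundant product states.
8 states suffice.
        p   q  
>  s0   s1  s2 
   s1   s1  s1 
   s2   s1  s3 
   s3   s4  s1 
   s4   s1  s5 
   s5   s6  s7 
   s6   s6  s5 
 * s7   s6  s7 
(> = start, * = accepting)

start=s0 accept=s7 s0-p->s1 s0-q->s2 s1-p->s1 s1-q->s1 s2-p->s1 s2-q->s3 s3-p->s4 s3-q->s1 s4-p->s1 s4-q->s5 s5-p->s6 s5-q->s7 s6-p->s6 s6-q->s5 s7-p->s6 s7-q->s7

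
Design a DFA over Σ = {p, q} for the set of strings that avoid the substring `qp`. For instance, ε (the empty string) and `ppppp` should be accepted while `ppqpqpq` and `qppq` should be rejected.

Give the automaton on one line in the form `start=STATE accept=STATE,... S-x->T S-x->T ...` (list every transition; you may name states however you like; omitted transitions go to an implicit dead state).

start=s0 accept=s0,s1 s0-p->s0 s0-q->s1 s1-p->s2 s1-q->s1 s2-p->s2 s2-q->s2

This is the complement of 'contains `qp`'. Use the same substring-matching states — s0 through s2 holding how much of `qp` has just been matched — but flip the accepting set: everything except the trap s2 accepts.
A 3-state machine:
        p   q  
>* s0   s0  s1 
 * s1   s2  s1 
   s2   s2  s2 
(> = start, * = accepting)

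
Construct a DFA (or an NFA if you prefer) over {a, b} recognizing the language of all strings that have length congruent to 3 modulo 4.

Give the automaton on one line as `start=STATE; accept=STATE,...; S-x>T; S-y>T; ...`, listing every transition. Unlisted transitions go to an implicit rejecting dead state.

start=q0; accept=q3; q0-a>q1; q0-b>q1; q1-a>q2; q1-b>q2; q2-a>q3; q2-b>q3; q3-a>q0; q3-b>q0

Count input length modulo 4: every symbol advances one step around the cycle q0 → q1 → q2 → q3 → q0. Accept at q3.
4 states suffice.
        a   b  
>  q0   q1  q1 
   q1   q2  q2 
   q2   q3  q3 
 * q3   q0  q0 
(> = start, * = accepting)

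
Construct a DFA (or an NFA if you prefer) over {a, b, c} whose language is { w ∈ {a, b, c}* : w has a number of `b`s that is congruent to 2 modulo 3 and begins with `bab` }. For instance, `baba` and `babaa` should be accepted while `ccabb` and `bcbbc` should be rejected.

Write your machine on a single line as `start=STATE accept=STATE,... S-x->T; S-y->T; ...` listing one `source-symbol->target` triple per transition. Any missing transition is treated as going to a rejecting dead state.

Handle the two conditions separately and then intersect. The first has 3 states tracking the count of `b`s modulo 3; the second has 5 states tracking whether the input so far still matches the prefix `bab`. A product state is a pair (one from each), accepting exactly when both do.
With 9 states:
        a   b   c  
>  s0   s1  s2  s1 
   s1   s1  s3  s1 
   s2   s4  s5  s3 
   s3   s3  s5  s3 
   s4   s3  s6  s3 
   s5   s5  s1  s5 
 * s6   s6  s7  s6 
   s7   s7  s8  s7 
   s8   s8  s6  s8 
(> = start, * = accepting)

start=s0; accept=s6; s0-a->s1; s0-b->s2; s0-c->s1; s1-a->s1; s1-b->s3; s1-c->s1; s2-a->s4; s2-b->s5; s2-c->s3; s3-a->s3; s3-b->s5; s3-c->s3; s4-a->s3; s4-b->s6; s4-c->s3; s5-a->s5; s5-b->s1; s5-c->s5; s6-a->s6; s6-b->s7; s6-c->s6; s7-a->s7; s7-b->s8; s7-c->s7; s8-a->s8; s8-b->s6; s8-c->s8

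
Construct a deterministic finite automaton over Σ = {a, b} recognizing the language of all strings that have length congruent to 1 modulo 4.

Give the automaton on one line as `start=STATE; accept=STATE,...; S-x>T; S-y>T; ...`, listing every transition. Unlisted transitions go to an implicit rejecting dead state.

Count input length modulo 4: every symbol advances one step around the cycle s0 → s1 → s2 → s3 → s0. Accept at s1.
        a   b  
>  s0   s1  s1 
 * s1   s2  s2 
   s2   s3  s3 
   s3   s0  s0 
(> = start, * = accepting)

start=s0; accept=s1; s0-a>s1; s0-b>s1; s1-a>s2; s1-b>s2; s2-a>s3; s2-b>s3; s3-a>s0; s3-b>s0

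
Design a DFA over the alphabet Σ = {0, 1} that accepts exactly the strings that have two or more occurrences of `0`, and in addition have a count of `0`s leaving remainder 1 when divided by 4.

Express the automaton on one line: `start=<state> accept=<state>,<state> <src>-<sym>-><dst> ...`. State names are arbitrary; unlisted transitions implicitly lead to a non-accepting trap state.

Handle the two conditions separately and then intersect. The first has 4 states tracking the count of `0`s, saturating at 3; the second has 4 states tracking the count of `0`s modulo 4. A product state is a pair (one from each), accepting exactly when both do.
With 7 states:
        0   1  
>  S0   S1  S0 
   S1   S2  S1 
   S2   S3  S2 
   S3   S4  S3 
   S4   S5  S4 
 * S5   S6  S5 
   S6   S3  S6 
(> = start, * = accepting)

start=S0 accept=S5 S0-0->S1 S0-1->S0 S1-0->S2 S1-1->S1 S2-0->S3 S2-1->S2 S3-0->S4 S3-1->S3 S4-0->S5 S4-1->S4 S5-0->S6 S5-1->S5 S6-0->S3 S6-1->S6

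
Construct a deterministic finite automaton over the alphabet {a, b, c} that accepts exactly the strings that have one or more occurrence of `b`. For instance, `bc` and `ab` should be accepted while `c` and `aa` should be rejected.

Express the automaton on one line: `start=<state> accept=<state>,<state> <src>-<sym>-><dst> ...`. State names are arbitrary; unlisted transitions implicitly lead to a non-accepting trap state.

Count `b`s, saturating at 2: state q0 means no `b` yet, q1 means one `b` seen, q2 means more than one. Each `b` increments (capped at q2); other symbols loop. Accept from {q1, q2}.
3 states suffice.
        a   b   c  
>  q0   q0  q1  q0 
 * q1   q1  q2  q1 
 * q2   q2  q2  q2 
(> = start, * = accepting)

start=q0 accept=q1,q2 q0-a->q0 q0-b->q1 q0-c->q0 q1-a->q1 q1-b->q2 q1-c->q1 q2-a->q2 q2-b->q2 q2-c->q2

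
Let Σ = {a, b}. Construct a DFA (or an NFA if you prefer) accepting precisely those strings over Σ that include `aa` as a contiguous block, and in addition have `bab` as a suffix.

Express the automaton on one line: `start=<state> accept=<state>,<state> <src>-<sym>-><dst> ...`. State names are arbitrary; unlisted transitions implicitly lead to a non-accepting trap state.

start=q0 accept=q5 q0-a->q1 q0-b->q0 q1-a->q2 q1-b->q0 q2-a->q2 q2-b->q3 q3-a->q4 q3-b->q3 q4-a->q2 q4-b->q5 q5-a->q4 q5-b->q3

Run two small machines in parallel and take their product. One (3 states) tracks whether and how much of `aa` has been seen; the other (4 states) tracks how much of the suffix `bab` has currently been matched. Each combined state is a pair, one component from each; accept when both components accept. After merging equivalent states the machine shrinks.
With 6 states:
        a   b  
>  q0   q1  q0 
   q1   q2  q0 
   q2   q2  q3 
   q3   q4  q3 
   q4   q2  q5 
 * q5   q4  q3 
(> = start, * = accepting)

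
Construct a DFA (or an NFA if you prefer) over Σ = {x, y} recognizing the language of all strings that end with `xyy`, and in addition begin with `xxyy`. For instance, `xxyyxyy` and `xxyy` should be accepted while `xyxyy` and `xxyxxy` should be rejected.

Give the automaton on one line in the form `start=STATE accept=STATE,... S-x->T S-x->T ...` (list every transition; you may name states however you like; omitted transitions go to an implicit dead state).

start=q0 accept=q5 q0-x->q1 q0-y->q2 q1-x->q3 q1-y->q2 q2-x->q2 q2-y->q2 q3-x->q2 q3-y->q4 q4-x->q2 q4-y->q5 q5-x->q6 q5-y->q7 q6-x->q6 q6-y->q8 q7-x->q6 q7-y->q7 q8-x->q6 q8-y->q5

Run two small machines in parallel and take their product. The first has 4 states tracking how much of the suffix `xyy` has currently been matched; the second has 6 states tracking whether the input so far still matches the prefix `xxyy`. A product state is a pair (one from each), accepting exactly when both do. Minimizing collapses redundant product states.
A 9-state machine:
        x   y  
>  q0   q1  q2 
   q1   q3  q2 
   q2   q2  q2 
   q3   q2  q4 
   q4   q2  q5 
 * q5   q6  q7 
   q6   q6  q8 
   q7   q6  q7 
   q8   q6  q5 
(> = start, * = accepting)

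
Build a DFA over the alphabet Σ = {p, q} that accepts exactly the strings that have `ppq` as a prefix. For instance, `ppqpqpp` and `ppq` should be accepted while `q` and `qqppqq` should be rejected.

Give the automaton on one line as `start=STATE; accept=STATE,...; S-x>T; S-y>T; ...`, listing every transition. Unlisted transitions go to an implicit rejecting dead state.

Walk along `ppq` while the input agrees: from s0 take `p` to s1, and so on. Any deviation drops to the rejecting sink s4. Once s3 is reached the prefix is confirmed and every continuation is accepted.
With 5 states:
        p   q  
>  s0   s1  s4 
   s1   s2  s4 
   s2   s4  s3 
 * s3   s3  s3 
   s4   s4  s4 
(> = start, * = accepting)

start=s0; accept=s3; s0-p>s1; s0-q>s4; s1-p>s2; s1-q>s4; s2-p>s4; s2-q>s3; s3-p>s3; s3-q>s3; s4-p>s4; s4-q>s4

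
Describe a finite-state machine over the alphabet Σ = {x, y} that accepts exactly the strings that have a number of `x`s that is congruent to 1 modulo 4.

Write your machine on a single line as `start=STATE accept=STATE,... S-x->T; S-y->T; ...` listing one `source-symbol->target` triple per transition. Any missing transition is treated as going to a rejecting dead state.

The only thing that matters is how many `x`s have appeared, reduced mod 4. Use one state per residue: s0 for 0, …, s3 for 3. Reading `x` moves to the next residue; anything else stays put. s1 is accepting.
4 states suffice.
        x   y  
>  s0   s1  s0 
 * s1   s2  s1 
   s2   s3  s2 
   s3   s0  s3 
(> = start, * = accepting)

start=s0; accept=s1; s0-x->s1; s0-y->s0; s1-x->s2; s1-y->s1; s2-x->s3; s2-y->s2; s3-x->s0; s3-y->s3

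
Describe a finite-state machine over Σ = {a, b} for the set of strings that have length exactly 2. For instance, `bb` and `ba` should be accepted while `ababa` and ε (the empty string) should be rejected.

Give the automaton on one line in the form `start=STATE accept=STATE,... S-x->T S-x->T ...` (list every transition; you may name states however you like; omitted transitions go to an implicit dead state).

Count input length up to 3: every symbol moves from S0 toward S3, which means 'more than 2' and absorbs. Accept from {S2}.
A 4-state machine:
        a   b  
>  S0   S1  S1 
   S1   S2  S2 
 * S2   S3  S3 
   S3   S3  S3 
(> = start, * = accepting)

start=S0 accept=S2 S0-a->S1 S0-b->S1 S1-a->S2 S1-b->S2 S2-a->S3 S2-b->S3 S3-a->S3 S3-b->S3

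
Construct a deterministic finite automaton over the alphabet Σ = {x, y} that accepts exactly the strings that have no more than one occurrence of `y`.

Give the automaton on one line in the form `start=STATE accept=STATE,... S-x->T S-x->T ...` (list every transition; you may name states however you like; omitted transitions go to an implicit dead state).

start=q0 accept=q0,q1 q0-x->q0 q0-y->q1 q1-x->q1 q1-y->q2 q2-x->q2 q2-y->q2

Count `y`s, saturating at 2: state q0 means no `y` yet, q1 means one `y` seen, q2 means more than one. Each `y` increments (capped at q2); other symbols loop. Accept from {q0, q1}.
3 states suffice.
        x   y  
>* q0   q0  q1 
 * q1   q1  q2 
   q2   q2  q2 
(> = start, * = accepting)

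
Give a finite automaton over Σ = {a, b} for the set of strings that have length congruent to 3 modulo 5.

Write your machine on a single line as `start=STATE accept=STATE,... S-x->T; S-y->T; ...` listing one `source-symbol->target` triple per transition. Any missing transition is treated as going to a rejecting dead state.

Count input length modulo 5: every symbol advances one step around the cycle s0 → s1 → s2 → s3 → s4 → s0. Accept at s3.
A 5-state machine:
        a   b  
>  s0   s1  s1 
   s1   s2  s2 
   s2   s3  s3 
 * s3   s4  s4 
   s4   s0  s0 
(> = start, * = accepting)

start=s0; accept=s3; s0-a->s1; s0-b->s1; s1-a->s2; s1-b->s2; s2-a->s3; s2-b->s3; s3-a->s4; s3-b->s4; s4-a->s0; s4-b->s0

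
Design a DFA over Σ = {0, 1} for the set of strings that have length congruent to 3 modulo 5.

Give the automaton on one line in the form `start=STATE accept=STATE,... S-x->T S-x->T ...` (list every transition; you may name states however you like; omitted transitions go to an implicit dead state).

Count input length modulo 5: every symbol advances one step around the cycle q0 → q1 → q2 → q3 → q4 → q0. Accept at q3.
        0   1  
>  q0   q1  q1 
   q1   q2  q2 
   q2   q3  q3 
 * q3   q4  q4 
   q4   q0  q0 
(> = start, * = accepting)

start=q0 accept=q3 q0-0->q1 q0-1->q1 q1-0->q2 q1-1->q2 q2-0->q3 q2-1->q3 q3-0->q4 q3-1->q4 q4-0->q0 q4-1->q0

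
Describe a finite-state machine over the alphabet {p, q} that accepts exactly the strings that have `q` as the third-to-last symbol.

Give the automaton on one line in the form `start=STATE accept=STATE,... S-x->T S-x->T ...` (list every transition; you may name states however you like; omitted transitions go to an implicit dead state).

start=S0 accept=S11,S12,S13,S14 S0-p->S1 S0-q->S2 S1-p->S3 S1-q->S4 S2-p->S5 S2-q->S6 S3-p->S7 S3-q->S8 S4-p->S9 S4-q->S10 S5-p->S11 S5-q->S12 S6-p->S13 S6-q->S14 S7-p->S7 S7-q->S8 S8-p->S9 S8-q->S10 S9-p->S11 S9-q->S12 S10-p->S13 S10-q->S14 S11-p->S7 S11-q->S8 S12-p->S9 S12-q->S10 S13-p->S11 S13-q->S12 S14-p->S13 S14-q->S14

Because acceptance depends on a position counted from the end, the machine has to buffer the most recent 3 symbols. Make each state the string of the last up-to-3 symbols read; on input `x` shift the window left and append `x`. Accept when the buffered window has length 3 and begins with `q`.
          p    q  
>  S0     S1   S2 
   S1     S3   S4 
   S2     S5   S6 
   S3     S7   S8 
   S4     S9  S10 
   S5    S11  S12 
   S6    S13  S14 
   S7     S7   S8 
   S8     S9  S10 
   S9    S11  S12 
   S10   S13  S14 
 * S11    S7   S8 
 * S12    S9  S10 
 * S13   S11  S12 
 * S14   S13  S14 
(> = start, * = accepting)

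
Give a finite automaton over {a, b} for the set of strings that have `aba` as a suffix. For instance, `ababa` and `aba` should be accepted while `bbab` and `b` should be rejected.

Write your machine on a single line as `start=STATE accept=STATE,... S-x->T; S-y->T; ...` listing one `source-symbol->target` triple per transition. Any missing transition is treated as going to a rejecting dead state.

Let each state record the length of the longest suffix of the input read so far that is also a prefix of `aba`. S1 means the last symbol is `a`; S2 means the last 2 symbols are `ab`; S3 means the last 3 symbols are `aba`. Accept only at S3, where the string currently ends in `aba`.
A 4-state machine:
        a   b  
>  S0   S1  S0 
   S1   S1  S2 
   S2   S3  S0 
 * S3   S1  S2 
(> = start, * = accepting)

start=S0; accept=S3; S0-a->S1; S0-b->S0; S1-a->S1; S1-b->S2; S2-a->S3; S2-b->S0; S3-a->S1; S3-b->S2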